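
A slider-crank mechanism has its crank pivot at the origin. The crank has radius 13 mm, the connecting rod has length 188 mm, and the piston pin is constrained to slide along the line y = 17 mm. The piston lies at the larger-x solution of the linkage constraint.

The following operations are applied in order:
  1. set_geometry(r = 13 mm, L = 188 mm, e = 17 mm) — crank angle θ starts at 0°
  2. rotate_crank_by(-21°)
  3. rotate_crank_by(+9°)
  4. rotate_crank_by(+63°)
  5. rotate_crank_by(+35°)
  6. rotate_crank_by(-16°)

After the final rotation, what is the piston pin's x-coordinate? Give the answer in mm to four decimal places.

set_geometry: r = 13 mm, L = 188 mm, e = 17 mm; θ ← 0°
rotate_crank_by(-21°): θ ← 0° -21° = -21°
rotate_crank_by(+9°): θ ← -21° +9° = -12°
rotate_crank_by(+63°): θ ← -12° +63° = 51°
rotate_crank_by(+35°): θ ← 51° +35° = 86°
rotate_crank_by(-16°): θ ← 86° -16° = 70°
crank pin P = (r cos θ, r sin θ) = (4.446262, 12.216004)
h = r sin θ − e = 12.216004 − 17 = -4.783996
x = r cos θ + √(L² − h²) = 4.446262 + √(35344.0 − 22.8866) = 4.446262 + 187.939121 = 192.385383

192.3854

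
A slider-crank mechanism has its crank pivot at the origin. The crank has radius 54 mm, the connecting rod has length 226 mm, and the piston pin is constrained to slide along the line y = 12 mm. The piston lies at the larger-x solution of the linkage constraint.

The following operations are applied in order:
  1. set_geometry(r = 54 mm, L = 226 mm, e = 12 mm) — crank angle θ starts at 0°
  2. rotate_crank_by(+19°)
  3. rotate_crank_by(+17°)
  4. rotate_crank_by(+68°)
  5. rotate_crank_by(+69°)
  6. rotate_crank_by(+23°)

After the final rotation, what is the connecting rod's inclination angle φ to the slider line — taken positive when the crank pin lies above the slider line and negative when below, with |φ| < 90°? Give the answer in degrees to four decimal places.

-6.8319

set_geometry: r = 54 mm, L = 226 mm, e = 12 mm; θ ← 0°
rotate_crank_by(+19°): θ ← 0° +19° = 19°
rotate_crank_by(+17°): θ ← 19° +17° = 36°
rotate_crank_by(+68°): θ ← 36° +68° = 104°
rotate_crank_by(+69°): θ ← 104° +69° = 173°
rotate_crank_by(+23°): θ ← 173° +23° = 196°
crank pin P = (r cos θ, r sin θ) = (-51.908132, -14.884417)
h = r sin θ − e = -14.884417 − 12 = -26.884417
sin φ = h / L = -26.884417 / 226 = -0.11895760
φ = arcsin(-0.11895760) = -6.831946°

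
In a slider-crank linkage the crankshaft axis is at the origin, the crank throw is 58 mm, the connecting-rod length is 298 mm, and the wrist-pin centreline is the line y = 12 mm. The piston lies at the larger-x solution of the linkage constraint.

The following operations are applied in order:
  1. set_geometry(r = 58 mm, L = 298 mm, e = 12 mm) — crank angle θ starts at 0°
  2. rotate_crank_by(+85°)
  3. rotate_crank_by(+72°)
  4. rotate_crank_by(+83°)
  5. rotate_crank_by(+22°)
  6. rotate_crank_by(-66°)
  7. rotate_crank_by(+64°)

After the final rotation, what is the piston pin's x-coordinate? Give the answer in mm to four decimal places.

279.8018

set_geometry: r = 58 mm, L = 298 mm, e = 12 mm; θ ← 0°
rotate_crank_by(+85°): θ ← 0° +85° = 85°
rotate_crank_by(+72°): θ ← 85° +72° = 157°
rotate_crank_by(+83°): θ ← 157° +83° = 240°
rotate_crank_by(+22°): θ ← 240° +22° = 262°
rotate_crank_by(-66°): θ ← 262° -66° = 196°
rotate_crank_by(+64°): θ ← 196° +64° = 260°
crank pin P = (r cos θ, r sin θ) = (-10.071594, -57.118850)
h = r sin θ − e = -57.118850 − 12 = -69.118850
x = r cos θ + √(L² − h²) = -10.071594 + √(88804.0 − 4777.4154) = -10.071594 + 289.873394 = 279.801800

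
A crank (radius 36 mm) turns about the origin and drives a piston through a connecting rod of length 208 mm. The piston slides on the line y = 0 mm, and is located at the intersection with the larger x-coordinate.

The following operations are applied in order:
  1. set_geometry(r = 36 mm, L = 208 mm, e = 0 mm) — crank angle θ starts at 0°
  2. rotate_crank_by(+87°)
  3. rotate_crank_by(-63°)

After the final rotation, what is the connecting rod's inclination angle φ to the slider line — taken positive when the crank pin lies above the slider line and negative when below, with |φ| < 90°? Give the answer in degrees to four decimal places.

set_geometry: r = 36 mm, L = 208 mm, e = 0 mm; θ ← 0°
rotate_crank_by(+87°): θ ← 0° +87° = 87°
rotate_crank_by(-63°): θ ← 87° -63° = 24°
crank pin P = (r cos θ, r sin θ) = (32.887636, 14.642519)
h = r sin θ − e = 14.642519 − 0 = 14.642519
sin φ = h / L = 14.642519 / 208 = 0.07039673
φ = arcsin(0.07039673) = 4.036774°

4.0368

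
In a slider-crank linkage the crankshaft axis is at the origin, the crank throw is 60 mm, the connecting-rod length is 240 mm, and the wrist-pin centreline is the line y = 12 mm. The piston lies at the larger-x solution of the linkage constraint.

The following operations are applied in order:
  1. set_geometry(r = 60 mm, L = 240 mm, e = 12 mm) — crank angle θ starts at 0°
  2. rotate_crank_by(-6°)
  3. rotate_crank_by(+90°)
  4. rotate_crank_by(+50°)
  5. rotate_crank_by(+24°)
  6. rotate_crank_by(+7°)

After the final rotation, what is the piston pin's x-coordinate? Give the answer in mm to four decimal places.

182.0185

set_geometry: r = 60 mm, L = 240 mm, e = 12 mm; θ ← 0°
rotate_crank_by(-6°): θ ← 0° -6° = -6°
rotate_crank_by(+90°): θ ← -6° +90° = 84°
rotate_crank_by(+50°): θ ← 84° +50° = 134°
rotate_crank_by(+24°): θ ← 134° +24° = 158°
rotate_crank_by(+7°): θ ← 158° +7° = 165°
crank pin P = (r cos θ, r sin θ) = (-57.955550, 15.529143)
h = r sin θ − e = 15.529143 − 12 = 3.529143
x = r cos θ + √(L² − h²) = -57.955550 + √(57600.0 − 12.4548) = -57.955550 + 239.974051 = 182.018501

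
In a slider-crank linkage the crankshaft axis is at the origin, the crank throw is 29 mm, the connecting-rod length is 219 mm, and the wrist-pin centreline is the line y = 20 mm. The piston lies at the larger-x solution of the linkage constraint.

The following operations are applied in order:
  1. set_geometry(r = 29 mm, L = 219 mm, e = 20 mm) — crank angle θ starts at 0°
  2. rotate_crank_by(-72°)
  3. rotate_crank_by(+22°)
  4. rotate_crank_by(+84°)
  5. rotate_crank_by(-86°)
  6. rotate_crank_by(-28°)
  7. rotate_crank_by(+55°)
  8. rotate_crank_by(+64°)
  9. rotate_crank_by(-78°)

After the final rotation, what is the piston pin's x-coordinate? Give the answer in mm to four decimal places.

238.1710

set_geometry: r = 29 mm, L = 219 mm, e = 20 mm; θ ← 0°
rotate_crank_by(-72°): θ ← 0° -72° = -72°
rotate_crank_by(+22°): θ ← -72° +22° = -50°
rotate_crank_by(+84°): θ ← -50° +84° = 34°
rotate_crank_by(-86°): θ ← 34° -86° = -52°
rotate_crank_by(-28°): θ ← -52° -28° = -80°
rotate_crank_by(+55°): θ ← -80° +55° = -25°
rotate_crank_by(+64°): θ ← -25° +64° = 39°
rotate_crank_by(-78°): θ ← 39° -78° = -39°
crank pin P = (r cos θ, r sin θ) = (22.537233, -18.250291)
h = r sin θ − e = -18.250291 − 20 = -38.250291
x = r cos θ + √(L² − h²) = 22.537233 + √(47961.0 − 1463.0848) = 22.537233 + 215.633752 = 238.170985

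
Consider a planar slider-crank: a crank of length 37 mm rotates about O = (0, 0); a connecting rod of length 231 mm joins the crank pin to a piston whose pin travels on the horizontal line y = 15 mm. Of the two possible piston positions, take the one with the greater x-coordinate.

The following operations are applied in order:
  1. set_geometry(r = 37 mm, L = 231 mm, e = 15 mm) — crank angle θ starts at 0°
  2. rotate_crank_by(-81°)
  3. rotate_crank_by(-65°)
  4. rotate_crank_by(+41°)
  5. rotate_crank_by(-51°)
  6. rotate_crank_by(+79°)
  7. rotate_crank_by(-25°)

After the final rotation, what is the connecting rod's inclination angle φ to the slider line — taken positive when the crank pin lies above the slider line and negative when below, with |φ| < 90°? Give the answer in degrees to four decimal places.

-12.8035

set_geometry: r = 37 mm, L = 231 mm, e = 15 mm; θ ← 0°
rotate_crank_by(-81°): θ ← 0° -81° = -81°
rotate_crank_by(-65°): θ ← -81° -65° = -146°
rotate_crank_by(+41°): θ ← -146° +41° = -105°
rotate_crank_by(-51°): θ ← -105° -51° = -156°
rotate_crank_by(+79°): θ ← -156° +79° = -77°
rotate_crank_by(-25°): θ ← -77° -25° = -102°
crank pin P = (r cos θ, r sin θ) = (-7.692733, -36.191461)
h = r sin θ − e = -36.191461 − 15 = -51.191461
sin φ = h / L = -51.191461 / 231 = -0.22160806
φ = arcsin(-0.22160806) = -12.803500°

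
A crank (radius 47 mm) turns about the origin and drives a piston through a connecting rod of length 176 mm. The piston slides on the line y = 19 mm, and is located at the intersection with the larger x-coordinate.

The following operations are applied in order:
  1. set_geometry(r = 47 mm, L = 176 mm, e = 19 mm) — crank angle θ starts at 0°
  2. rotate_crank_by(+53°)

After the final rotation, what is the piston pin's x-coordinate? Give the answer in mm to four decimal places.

set_geometry: r = 47 mm, L = 176 mm, e = 19 mm; θ ← 0°
rotate_crank_by(+53°): θ ← 0° +53° = 53°
crank pin P = (r cos θ, r sin θ) = (28.285306, 37.535869)
h = r sin θ − e = 37.535869 − 19 = 18.535869
x = r cos θ + √(L² − h²) = 28.285306 + √(30976.0 − 343.5784) = 28.285306 + 175.021203 = 203.306509

203.3065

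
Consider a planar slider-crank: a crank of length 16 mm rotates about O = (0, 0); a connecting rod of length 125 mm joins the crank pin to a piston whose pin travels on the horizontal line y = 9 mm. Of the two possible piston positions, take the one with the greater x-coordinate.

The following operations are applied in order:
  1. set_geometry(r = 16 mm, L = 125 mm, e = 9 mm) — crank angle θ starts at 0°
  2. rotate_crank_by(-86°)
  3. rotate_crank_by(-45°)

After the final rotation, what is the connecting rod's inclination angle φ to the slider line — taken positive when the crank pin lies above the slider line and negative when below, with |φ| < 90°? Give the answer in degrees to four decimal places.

set_geometry: r = 16 mm, L = 125 mm, e = 9 mm; θ ← 0°
rotate_crank_by(-86°): θ ← 0° -86° = -86°
rotate_crank_by(-45°): θ ← -86° -45° = -131°
crank pin P = (r cos θ, r sin θ) = (-10.496944, -12.075353)
h = r sin θ − e = -12.075353 − 9 = -21.075353
sin φ = h / L = -21.075353 / 125 = -0.16860283
φ = arcsin(-0.16860283) = -9.706594°

-9.7066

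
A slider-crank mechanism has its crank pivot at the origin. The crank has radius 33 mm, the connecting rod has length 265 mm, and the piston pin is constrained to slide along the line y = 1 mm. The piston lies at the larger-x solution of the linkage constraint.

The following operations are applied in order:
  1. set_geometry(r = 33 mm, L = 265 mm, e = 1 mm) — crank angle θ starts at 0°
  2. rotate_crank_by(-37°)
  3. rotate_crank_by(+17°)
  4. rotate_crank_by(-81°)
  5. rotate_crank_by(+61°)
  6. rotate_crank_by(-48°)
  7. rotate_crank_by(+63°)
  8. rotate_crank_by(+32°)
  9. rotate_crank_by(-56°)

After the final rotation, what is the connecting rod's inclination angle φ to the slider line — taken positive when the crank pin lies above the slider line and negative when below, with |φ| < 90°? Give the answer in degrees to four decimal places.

-5.6100

set_geometry: r = 33 mm, L = 265 mm, e = 1 mm; θ ← 0°
rotate_crank_by(-37°): θ ← 0° -37° = -37°
rotate_crank_by(+17°): θ ← -37° +17° = -20°
rotate_crank_by(-81°): θ ← -20° -81° = -101°
rotate_crank_by(+61°): θ ← -101° +61° = -40°
rotate_crank_by(-48°): θ ← -40° -48° = -88°
rotate_crank_by(+63°): θ ← -88° +63° = -25°
rotate_crank_by(+32°): θ ← -25° +32° = 7°
rotate_crank_by(-56°): θ ← 7° -56° = -49°
crank pin P = (r cos θ, r sin θ) = (21.649948, -24.905416)
h = r sin θ − e = -24.905416 − 1 = -25.905416
sin φ = h / L = -25.905416 / 265 = -0.09775629
φ = arcsin(-0.09775629) = -5.609982°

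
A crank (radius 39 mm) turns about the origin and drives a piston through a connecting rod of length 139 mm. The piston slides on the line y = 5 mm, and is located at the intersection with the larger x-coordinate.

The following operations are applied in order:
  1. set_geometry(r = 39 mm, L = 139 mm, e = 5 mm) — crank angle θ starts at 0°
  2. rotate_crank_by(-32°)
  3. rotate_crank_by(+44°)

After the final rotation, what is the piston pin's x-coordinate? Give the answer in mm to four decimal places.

177.1130

set_geometry: r = 39 mm, L = 139 mm, e = 5 mm; θ ← 0°
rotate_crank_by(-32°): θ ← 0° -32° = -32°
rotate_crank_by(+44°): θ ← -32° +44° = 12°
crank pin P = (r cos θ, r sin θ) = (38.147756, 8.108556)
h = r sin θ − e = 8.108556 − 5 = 3.108556
x = r cos θ + √(L² − h²) = 38.147756 + √(19321.0 − 9.6631) = 38.147756 + 138.965236 = 177.112993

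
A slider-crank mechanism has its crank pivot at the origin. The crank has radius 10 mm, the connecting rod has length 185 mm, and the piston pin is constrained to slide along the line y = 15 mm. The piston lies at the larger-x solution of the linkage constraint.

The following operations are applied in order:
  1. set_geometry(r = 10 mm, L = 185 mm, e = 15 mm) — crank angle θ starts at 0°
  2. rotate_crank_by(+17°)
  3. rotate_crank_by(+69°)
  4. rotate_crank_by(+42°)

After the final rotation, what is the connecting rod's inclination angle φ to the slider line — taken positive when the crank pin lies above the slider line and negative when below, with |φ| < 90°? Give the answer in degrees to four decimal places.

set_geometry: r = 10 mm, L = 185 mm, e = 15 mm; θ ← 0°
rotate_crank_by(+17°): θ ← 0° +17° = 17°
rotate_crank_by(+69°): θ ← 17° +69° = 86°
rotate_crank_by(+42°): θ ← 86° +42° = 128°
crank pin P = (r cos θ, r sin θ) = (-6.156615, 7.880108)
h = r sin θ − e = 7.880108 − 15 = -7.119892
sin φ = h / L = -7.119892 / 185 = -0.03848591
φ = arcsin(-0.03848591) = -2.205625°

-2.2056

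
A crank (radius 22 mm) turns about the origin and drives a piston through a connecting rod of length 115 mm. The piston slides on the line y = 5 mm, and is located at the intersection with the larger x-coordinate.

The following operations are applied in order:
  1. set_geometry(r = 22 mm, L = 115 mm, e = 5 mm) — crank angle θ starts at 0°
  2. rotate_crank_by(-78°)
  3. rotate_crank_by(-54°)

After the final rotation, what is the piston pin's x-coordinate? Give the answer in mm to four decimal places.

98.2801

set_geometry: r = 22 mm, L = 115 mm, e = 5 mm; θ ← 0°
rotate_crank_by(-78°): θ ← 0° -78° = -78°
rotate_crank_by(-54°): θ ← -78° -54° = -132°
crank pin P = (r cos θ, r sin θ) = (-14.720873, -16.349186)
h = r sin θ − e = -16.349186 − 5 = -21.349186
x = r cos θ + √(L² − h²) = -14.720873 + √(13225.0 − 455.7877) = -14.720873 + 113.000939 = 98.280066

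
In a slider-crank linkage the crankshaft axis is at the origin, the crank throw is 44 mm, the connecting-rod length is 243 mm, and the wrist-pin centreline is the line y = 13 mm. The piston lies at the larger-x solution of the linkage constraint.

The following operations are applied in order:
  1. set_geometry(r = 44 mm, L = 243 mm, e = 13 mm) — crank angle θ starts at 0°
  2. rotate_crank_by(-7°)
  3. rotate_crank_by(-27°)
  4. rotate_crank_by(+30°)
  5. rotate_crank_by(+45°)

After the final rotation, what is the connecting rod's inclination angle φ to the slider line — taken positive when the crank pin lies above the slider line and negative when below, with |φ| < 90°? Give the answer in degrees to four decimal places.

set_geometry: r = 44 mm, L = 243 mm, e = 13 mm; θ ← 0°
rotate_crank_by(-7°): θ ← 0° -7° = -7°
rotate_crank_by(-27°): θ ← -7° -27° = -34°
rotate_crank_by(+30°): θ ← -34° +30° = -4°
rotate_crank_by(+45°): θ ← -4° +45° = 41°
crank pin P = (r cos θ, r sin θ) = (33.207222, 28.866597)
h = r sin θ − e = 28.866597 − 13 = 15.866597
sin φ = h / L = 15.866597 / 243 = 0.06529464
φ = arcsin(0.06529464) = 3.743771°

3.7438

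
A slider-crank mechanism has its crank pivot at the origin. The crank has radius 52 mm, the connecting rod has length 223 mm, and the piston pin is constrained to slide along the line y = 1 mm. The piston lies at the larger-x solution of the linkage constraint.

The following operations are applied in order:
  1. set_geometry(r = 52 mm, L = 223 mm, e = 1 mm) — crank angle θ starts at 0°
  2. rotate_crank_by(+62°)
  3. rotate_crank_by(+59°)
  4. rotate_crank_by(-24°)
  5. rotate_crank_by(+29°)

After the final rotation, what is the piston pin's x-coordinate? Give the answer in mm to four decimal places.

188.6208

set_geometry: r = 52 mm, L = 223 mm, e = 1 mm; θ ← 0°
rotate_crank_by(+62°): θ ← 0° +62° = 62°
rotate_crank_by(+59°): θ ← 62° +59° = 121°
rotate_crank_by(-24°): θ ← 121° -24° = 97°
rotate_crank_by(+29°): θ ← 97° +29° = 126°
crank pin P = (r cos θ, r sin θ) = (-30.564833, 42.068884)
h = r sin θ − e = 42.068884 − 1 = 41.068884
x = r cos θ + √(L² − h²) = -30.564833 + √(49729.0 − 1686.6532) = -30.564833 + 219.185645 = 188.620811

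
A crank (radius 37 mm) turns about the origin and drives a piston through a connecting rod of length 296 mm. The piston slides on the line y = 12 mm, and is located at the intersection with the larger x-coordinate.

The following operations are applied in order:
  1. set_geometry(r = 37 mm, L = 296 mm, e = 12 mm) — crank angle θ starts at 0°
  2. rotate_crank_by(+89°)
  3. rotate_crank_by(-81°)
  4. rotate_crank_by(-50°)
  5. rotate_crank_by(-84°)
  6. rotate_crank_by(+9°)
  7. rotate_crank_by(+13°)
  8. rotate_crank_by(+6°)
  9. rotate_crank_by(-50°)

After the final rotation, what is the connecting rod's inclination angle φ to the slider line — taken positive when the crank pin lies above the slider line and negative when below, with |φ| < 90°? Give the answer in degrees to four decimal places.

set_geometry: r = 37 mm, L = 296 mm, e = 12 mm; θ ← 0°
rotate_crank_by(+89°): θ ← 0° +89° = 89°
rotate_crank_by(-81°): θ ← 89° -81° = 8°
rotate_crank_by(-50°): θ ← 8° -50° = -42°
rotate_crank_by(-84°): θ ← -42° -84° = -126°
rotate_crank_by(+9°): θ ← -126° +9° = -117°
rotate_crank_by(+13°): θ ← -117° +13° = -104°
rotate_crank_by(+6°): θ ← -104° +6° = -98°
rotate_crank_by(-50°): θ ← -98° -50° = -148°
crank pin P = (r cos θ, r sin θ) = (-31.377780, -19.607013)
h = r sin θ − e = -19.607013 − 12 = -31.607013
sin φ = h / L = -31.607013 / 296 = -0.10678045
φ = arcsin(-0.10678045) = -6.129756°

-6.1298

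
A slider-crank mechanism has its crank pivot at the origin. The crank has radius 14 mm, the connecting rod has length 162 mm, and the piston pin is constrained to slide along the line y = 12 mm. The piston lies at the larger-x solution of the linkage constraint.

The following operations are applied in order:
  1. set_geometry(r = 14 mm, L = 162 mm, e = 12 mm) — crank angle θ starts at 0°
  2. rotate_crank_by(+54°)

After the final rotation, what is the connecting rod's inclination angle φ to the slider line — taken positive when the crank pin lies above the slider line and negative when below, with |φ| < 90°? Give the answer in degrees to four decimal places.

set_geometry: r = 14 mm, L = 162 mm, e = 12 mm; θ ← 0°
rotate_crank_by(+54°): θ ← 0° +54° = 54°
crank pin P = (r cos θ, r sin θ) = (8.228994, 11.326238)
h = r sin θ − e = 11.326238 − 12 = -0.673762
sin φ = h / L = -0.673762 / 162 = -0.00415903
φ = arcsin(-0.00415903) = -0.238295°

-0.2383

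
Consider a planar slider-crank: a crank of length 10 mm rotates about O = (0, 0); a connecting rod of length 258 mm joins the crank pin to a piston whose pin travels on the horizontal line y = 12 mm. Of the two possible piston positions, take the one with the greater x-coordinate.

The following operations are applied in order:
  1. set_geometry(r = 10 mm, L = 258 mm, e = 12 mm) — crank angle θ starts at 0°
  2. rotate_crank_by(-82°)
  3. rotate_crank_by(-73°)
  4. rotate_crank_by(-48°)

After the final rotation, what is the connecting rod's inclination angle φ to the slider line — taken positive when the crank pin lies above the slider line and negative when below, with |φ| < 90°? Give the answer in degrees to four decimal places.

-1.7975

set_geometry: r = 10 mm, L = 258 mm, e = 12 mm; θ ← 0°
rotate_crank_by(-82°): θ ← 0° -82° = -82°
rotate_crank_by(-73°): θ ← -82° -73° = -155°
rotate_crank_by(-48°): θ ← -155° -48° = -203°
crank pin P = (r cos θ, r sin θ) = (-9.205049, 3.907311)
h = r sin θ − e = 3.907311 − 12 = -8.092689
sin φ = h / L = -8.092689 / 258 = -0.03136701
φ = arcsin(-0.03136701) = -1.797492°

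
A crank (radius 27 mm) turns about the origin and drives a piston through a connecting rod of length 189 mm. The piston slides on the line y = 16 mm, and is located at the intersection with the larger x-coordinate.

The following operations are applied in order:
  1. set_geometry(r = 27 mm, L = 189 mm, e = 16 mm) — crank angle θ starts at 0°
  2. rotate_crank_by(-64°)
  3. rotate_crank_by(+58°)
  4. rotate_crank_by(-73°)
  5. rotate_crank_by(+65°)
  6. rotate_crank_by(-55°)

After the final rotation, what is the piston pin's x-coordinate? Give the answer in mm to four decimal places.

set_geometry: r = 27 mm, L = 189 mm, e = 16 mm; θ ← 0°
rotate_crank_by(-64°): θ ← 0° -64° = -64°
rotate_crank_by(+58°): θ ← -64° +58° = -6°
rotate_crank_by(-73°): θ ← -6° -73° = -79°
rotate_crank_by(+65°): θ ← -79° +65° = -14°
rotate_crank_by(-55°): θ ← -14° -55° = -69°
crank pin P = (r cos θ, r sin θ) = (9.675935, -25.206672)
h = r sin θ − e = -25.206672 − 16 = -41.206672
x = r cos θ + √(L² − h²) = 9.675935 + √(35721.0 − 1697.9898) = 9.675935 + 184.453274 = 194.129208

194.1292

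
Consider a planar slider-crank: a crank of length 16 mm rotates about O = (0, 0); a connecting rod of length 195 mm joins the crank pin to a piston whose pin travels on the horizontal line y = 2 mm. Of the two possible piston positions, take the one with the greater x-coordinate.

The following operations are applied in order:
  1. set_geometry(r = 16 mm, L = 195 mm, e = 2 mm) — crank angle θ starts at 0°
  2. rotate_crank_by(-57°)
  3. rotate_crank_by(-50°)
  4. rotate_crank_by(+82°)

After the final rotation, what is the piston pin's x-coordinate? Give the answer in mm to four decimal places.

209.3040

set_geometry: r = 16 mm, L = 195 mm, e = 2 mm; θ ← 0°
rotate_crank_by(-57°): θ ← 0° -57° = -57°
rotate_crank_by(-50°): θ ← -57° -50° = -107°
rotate_crank_by(+82°): θ ← -107° +82° = -25°
crank pin P = (r cos θ, r sin θ) = (14.500925, -6.761892)
h = r sin θ − e = -6.761892 − 2 = -8.761892
x = r cos θ + √(L² − h²) = 14.500925 + √(38025.0 − 76.7708) = 14.500925 + 194.803052 = 209.303977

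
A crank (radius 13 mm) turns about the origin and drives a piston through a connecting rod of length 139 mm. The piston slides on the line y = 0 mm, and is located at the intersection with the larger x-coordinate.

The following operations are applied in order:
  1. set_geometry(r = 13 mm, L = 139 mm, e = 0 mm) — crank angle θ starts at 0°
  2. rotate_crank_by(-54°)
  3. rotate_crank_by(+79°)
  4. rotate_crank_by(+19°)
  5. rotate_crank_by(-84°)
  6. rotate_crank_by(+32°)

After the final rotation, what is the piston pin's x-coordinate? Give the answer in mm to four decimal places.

151.8617

set_geometry: r = 13 mm, L = 139 mm, e = 0 mm; θ ← 0°
rotate_crank_by(-54°): θ ← 0° -54° = -54°
rotate_crank_by(+79°): θ ← -54° +79° = 25°
rotate_crank_by(+19°): θ ← 25° +19° = 44°
rotate_crank_by(-84°): θ ← 44° -84° = -40°
rotate_crank_by(+32°): θ ← -40° +32° = -8°
crank pin P = (r cos θ, r sin θ) = (12.873485, -1.809250)
h = r sin θ − e = -1.809250 − 0 = -1.809250
x = r cos θ + √(L² − h²) = 12.873485 + √(19321.0 − 3.2734) = 12.873485 + 138.988225 = 151.861710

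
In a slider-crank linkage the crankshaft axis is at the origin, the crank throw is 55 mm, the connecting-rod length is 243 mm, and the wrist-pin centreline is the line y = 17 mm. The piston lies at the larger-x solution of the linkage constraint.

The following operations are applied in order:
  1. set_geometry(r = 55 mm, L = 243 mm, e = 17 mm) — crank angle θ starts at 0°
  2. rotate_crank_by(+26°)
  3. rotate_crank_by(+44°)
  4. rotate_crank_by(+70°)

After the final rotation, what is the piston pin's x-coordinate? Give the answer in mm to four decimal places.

200.1735

set_geometry: r = 55 mm, L = 243 mm, e = 17 mm; θ ← 0°
rotate_crank_by(+26°): θ ← 0° +26° = 26°
rotate_crank_by(+44°): θ ← 26° +44° = 70°
rotate_crank_by(+70°): θ ← 70° +70° = 140°
crank pin P = (r cos θ, r sin θ) = (-42.132444, 35.353319)
h = r sin θ − e = 35.353319 − 17 = 18.353319
x = r cos θ + √(L² − h²) = -42.132444 + √(59049.0 − 336.8443) = -42.132444 + 242.305913 = 200.173469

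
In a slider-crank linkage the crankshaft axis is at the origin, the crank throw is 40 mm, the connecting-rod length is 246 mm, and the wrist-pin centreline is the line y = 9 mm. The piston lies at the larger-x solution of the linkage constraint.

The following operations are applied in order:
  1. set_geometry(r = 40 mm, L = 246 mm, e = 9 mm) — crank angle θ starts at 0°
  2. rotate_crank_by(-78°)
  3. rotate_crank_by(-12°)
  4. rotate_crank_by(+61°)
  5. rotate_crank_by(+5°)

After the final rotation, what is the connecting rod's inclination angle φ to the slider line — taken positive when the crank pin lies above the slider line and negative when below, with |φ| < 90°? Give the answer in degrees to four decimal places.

set_geometry: r = 40 mm, L = 246 mm, e = 9 mm; θ ← 0°
rotate_crank_by(-78°): θ ← 0° -78° = -78°
rotate_crank_by(-12°): θ ← -78° -12° = -90°
rotate_crank_by(+61°): θ ← -90° +61° = -29°
rotate_crank_by(+5°): θ ← -29° +5° = -24°
crank pin P = (r cos θ, r sin θ) = (36.541818, -16.269466)
h = r sin θ − e = -16.269466 − 9 = -25.269466
sin φ = h / L = -25.269466 / 246 = -0.10272141
φ = arcsin(-0.10272141) = -5.895903°

-5.8959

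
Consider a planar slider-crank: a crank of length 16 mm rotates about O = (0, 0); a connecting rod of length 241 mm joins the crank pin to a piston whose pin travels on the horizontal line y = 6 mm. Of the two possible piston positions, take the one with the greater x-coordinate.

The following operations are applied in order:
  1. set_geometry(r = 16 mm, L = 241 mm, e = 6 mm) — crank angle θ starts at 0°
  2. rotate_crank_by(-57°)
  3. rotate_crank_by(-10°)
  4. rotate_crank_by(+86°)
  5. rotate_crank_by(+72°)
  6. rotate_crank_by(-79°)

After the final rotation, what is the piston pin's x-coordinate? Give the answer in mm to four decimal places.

set_geometry: r = 16 mm, L = 241 mm, e = 6 mm; θ ← 0°
rotate_crank_by(-57°): θ ← 0° -57° = -57°
rotate_crank_by(-10°): θ ← -57° -10° = -67°
rotate_crank_by(+86°): θ ← -67° +86° = 19°
rotate_crank_by(+72°): θ ← 19° +72° = 91°
rotate_crank_by(-79°): θ ← 91° -79° = 12°
crank pin P = (r cos θ, r sin θ) = (15.650362, 3.326587)
h = r sin θ − e = 3.326587 − 6 = -2.673413
x = r cos θ + √(L² − h²) = 15.650362 + √(58081.0 − 7.1471) = 15.650362 + 240.985171 = 256.635533

256.6355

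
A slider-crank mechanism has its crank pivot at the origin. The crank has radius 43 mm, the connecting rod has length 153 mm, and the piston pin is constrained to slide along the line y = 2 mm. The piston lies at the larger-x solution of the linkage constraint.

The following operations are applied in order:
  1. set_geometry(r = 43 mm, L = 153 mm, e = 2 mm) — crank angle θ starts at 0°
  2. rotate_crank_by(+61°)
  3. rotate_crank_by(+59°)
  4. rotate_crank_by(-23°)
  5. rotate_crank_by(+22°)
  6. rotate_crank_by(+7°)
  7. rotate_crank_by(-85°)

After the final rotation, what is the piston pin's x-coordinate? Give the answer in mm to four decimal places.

set_geometry: r = 43 mm, L = 153 mm, e = 2 mm; θ ← 0°
rotate_crank_by(+61°): θ ← 0° +61° = 61°
rotate_crank_by(+59°): θ ← 61° +59° = 120°
rotate_crank_by(-23°): θ ← 120° -23° = 97°
rotate_crank_by(+22°): θ ← 97° +22° = 119°
rotate_crank_by(+7°): θ ← 119° +7° = 126°
rotate_crank_by(-85°): θ ← 126° -85° = 41°
crank pin P = (r cos θ, r sin θ) = (32.452512, 28.210538)
h = r sin θ − e = 28.210538 − 2 = 26.210538
x = r cos θ + √(L² − h²) = 32.452512 + √(23409.0 − 686.9923) = 32.452512 + 150.738209 = 183.190721

183.1907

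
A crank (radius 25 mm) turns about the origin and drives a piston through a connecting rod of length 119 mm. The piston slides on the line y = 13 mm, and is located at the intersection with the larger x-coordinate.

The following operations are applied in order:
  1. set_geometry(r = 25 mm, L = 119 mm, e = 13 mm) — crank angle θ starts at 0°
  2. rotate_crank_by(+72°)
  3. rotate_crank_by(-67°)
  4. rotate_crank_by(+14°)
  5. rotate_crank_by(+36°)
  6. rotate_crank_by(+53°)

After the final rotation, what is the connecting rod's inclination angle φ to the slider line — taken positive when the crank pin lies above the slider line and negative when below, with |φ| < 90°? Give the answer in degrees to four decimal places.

set_geometry: r = 25 mm, L = 119 mm, e = 13 mm; θ ← 0°
rotate_crank_by(+72°): θ ← 0° +72° = 72°
rotate_crank_by(-67°): θ ← 72° -67° = 5°
rotate_crank_by(+14°): θ ← 5° +14° = 19°
rotate_crank_by(+36°): θ ← 19° +36° = 55°
rotate_crank_by(+53°): θ ← 55° +53° = 108°
crank pin P = (r cos θ, r sin θ) = (-7.725425, 23.776413)
h = r sin θ − e = 23.776413 − 13 = 10.776413
sin φ = h / L = 10.776413 / 119 = 0.09055809
φ = arcsin(0.09055809) = 5.195714°

5.1957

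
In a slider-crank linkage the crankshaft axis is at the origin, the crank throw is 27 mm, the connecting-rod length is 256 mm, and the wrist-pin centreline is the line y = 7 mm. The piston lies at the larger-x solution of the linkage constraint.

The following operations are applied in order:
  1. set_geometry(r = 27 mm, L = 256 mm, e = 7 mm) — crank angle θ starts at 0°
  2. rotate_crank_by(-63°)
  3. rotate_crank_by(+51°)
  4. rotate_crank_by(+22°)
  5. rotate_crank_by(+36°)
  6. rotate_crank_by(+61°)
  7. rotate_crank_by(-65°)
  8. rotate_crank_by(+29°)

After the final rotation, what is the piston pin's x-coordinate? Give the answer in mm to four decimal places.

264.1189

set_geometry: r = 27 mm, L = 256 mm, e = 7 mm; θ ← 0°
rotate_crank_by(-63°): θ ← 0° -63° = -63°
rotate_crank_by(+51°): θ ← -63° +51° = -12°
rotate_crank_by(+22°): θ ← -12° +22° = 10°
rotate_crank_by(+36°): θ ← 10° +36° = 46°
rotate_crank_by(+61°): θ ← 46° +61° = 107°
rotate_crank_by(-65°): θ ← 107° -65° = 42°
rotate_crank_by(+29°): θ ← 42° +29° = 71°
crank pin P = (r cos θ, r sin θ) = (8.790340, 25.529002)
h = r sin θ − e = 25.529002 − 7 = 18.529002
x = r cos θ + √(L² − h²) = 8.790340 + √(65536.0 − 343.3239) = 8.790340 + 255.328565 = 264.118905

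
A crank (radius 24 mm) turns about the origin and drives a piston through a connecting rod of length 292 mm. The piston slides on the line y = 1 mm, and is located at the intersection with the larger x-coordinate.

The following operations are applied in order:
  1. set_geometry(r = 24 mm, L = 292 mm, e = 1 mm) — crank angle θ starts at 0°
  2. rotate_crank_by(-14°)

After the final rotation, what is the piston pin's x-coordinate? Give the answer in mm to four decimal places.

set_geometry: r = 24 mm, L = 292 mm, e = 1 mm; θ ← 0°
rotate_crank_by(-14°): θ ← 0° -14° = -14°
crank pin P = (r cos θ, r sin θ) = (23.287097, -5.806125)
h = r sin θ − e = -5.806125 − 1 = -6.806125
x = r cos θ + √(L² − h²) = 23.287097 + √(85264.0 − 46.3233) = 23.287097 + 291.920668 = 315.207766

315.2078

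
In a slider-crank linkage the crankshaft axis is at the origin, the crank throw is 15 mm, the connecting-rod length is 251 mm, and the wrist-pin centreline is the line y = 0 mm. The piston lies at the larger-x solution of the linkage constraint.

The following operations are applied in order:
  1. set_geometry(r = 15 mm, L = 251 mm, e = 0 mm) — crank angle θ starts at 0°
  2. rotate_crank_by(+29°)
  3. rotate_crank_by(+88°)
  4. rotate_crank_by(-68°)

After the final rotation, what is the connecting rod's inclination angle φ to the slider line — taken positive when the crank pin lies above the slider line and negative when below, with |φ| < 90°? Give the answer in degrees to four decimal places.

set_geometry: r = 15 mm, L = 251 mm, e = 0 mm; θ ← 0°
rotate_crank_by(+29°): θ ← 0° +29° = 29°
rotate_crank_by(+88°): θ ← 29° +88° = 117°
rotate_crank_by(-68°): θ ← 117° -68° = 49°
crank pin P = (r cos θ, r sin θ) = (9.840885, 11.320644)
h = r sin θ − e = 11.320644 − 0 = 11.320644
sin φ = h / L = 11.320644 / 251 = 0.04510217
φ = arcsin(0.04510217) = 2.585041°

2.5850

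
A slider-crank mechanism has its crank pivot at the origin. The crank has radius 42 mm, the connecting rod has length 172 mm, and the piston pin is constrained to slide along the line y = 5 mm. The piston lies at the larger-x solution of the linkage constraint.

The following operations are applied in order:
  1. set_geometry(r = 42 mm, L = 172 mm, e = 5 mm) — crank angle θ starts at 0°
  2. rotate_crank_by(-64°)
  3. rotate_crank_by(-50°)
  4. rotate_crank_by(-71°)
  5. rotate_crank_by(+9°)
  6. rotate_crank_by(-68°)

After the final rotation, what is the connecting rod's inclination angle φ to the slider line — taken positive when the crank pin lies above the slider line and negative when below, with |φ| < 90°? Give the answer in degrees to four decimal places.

10.9763

set_geometry: r = 42 mm, L = 172 mm, e = 5 mm; θ ← 0°
rotate_crank_by(-64°): θ ← 0° -64° = -64°
rotate_crank_by(-50°): θ ← -64° -50° = -114°
rotate_crank_by(-71°): θ ← -114° -71° = -185°
rotate_crank_by(+9°): θ ← -185° +9° = -176°
rotate_crank_by(-68°): θ ← -176° -68° = -244°
crank pin P = (r cos θ, r sin θ) = (-18.411588, 37.749350)
h = r sin θ − e = 37.749350 − 5 = 32.749350
sin φ = h / L = 32.749350 / 172 = 0.19040320
φ = arcsin(0.19040320) = 10.976315°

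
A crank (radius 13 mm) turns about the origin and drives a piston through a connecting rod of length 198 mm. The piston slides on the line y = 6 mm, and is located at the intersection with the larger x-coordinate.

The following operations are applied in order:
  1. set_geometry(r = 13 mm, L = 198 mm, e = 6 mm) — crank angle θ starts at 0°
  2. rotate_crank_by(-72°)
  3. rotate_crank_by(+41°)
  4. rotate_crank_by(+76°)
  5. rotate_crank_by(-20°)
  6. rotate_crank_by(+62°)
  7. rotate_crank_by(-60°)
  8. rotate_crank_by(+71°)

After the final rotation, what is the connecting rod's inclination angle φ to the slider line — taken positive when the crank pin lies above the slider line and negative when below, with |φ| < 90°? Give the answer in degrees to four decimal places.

1.9894

set_geometry: r = 13 mm, L = 198 mm, e = 6 mm; θ ← 0°
rotate_crank_by(-72°): θ ← 0° -72° = -72°
rotate_crank_by(+41°): θ ← -72° +41° = -31°
rotate_crank_by(+76°): θ ← -31° +76° = 45°
rotate_crank_by(-20°): θ ← 45° -20° = 25°
rotate_crank_by(+62°): θ ← 25° +62° = 87°
rotate_crank_by(-60°): θ ← 87° -60° = 27°
rotate_crank_by(+71°): θ ← 27° +71° = 98°
crank pin P = (r cos θ, r sin θ) = (-1.809250, 12.873485)
h = r sin θ − e = 12.873485 − 6 = 6.873485
sin φ = h / L = 6.873485 / 198 = 0.03471457
φ = arcsin(0.03471457) = 1.989398°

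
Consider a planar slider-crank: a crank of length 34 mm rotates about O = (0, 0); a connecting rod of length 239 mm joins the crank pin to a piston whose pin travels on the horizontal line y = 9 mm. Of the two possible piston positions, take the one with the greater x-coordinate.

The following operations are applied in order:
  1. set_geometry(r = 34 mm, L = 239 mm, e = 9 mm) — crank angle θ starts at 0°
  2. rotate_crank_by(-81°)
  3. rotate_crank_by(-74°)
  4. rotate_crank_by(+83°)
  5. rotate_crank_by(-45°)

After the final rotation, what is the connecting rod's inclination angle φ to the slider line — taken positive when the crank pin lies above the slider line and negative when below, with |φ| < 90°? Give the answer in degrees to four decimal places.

set_geometry: r = 34 mm, L = 239 mm, e = 9 mm; θ ← 0°
rotate_crank_by(-81°): θ ← 0° -81° = -81°
rotate_crank_by(-74°): θ ← -81° -74° = -155°
rotate_crank_by(+83°): θ ← -155° +83° = -72°
rotate_crank_by(-45°): θ ← -72° -45° = -117°
crank pin P = (r cos θ, r sin θ) = (-15.435677, -30.294222)
h = r sin θ − e = -30.294222 − 9 = -39.294222
sin φ = h / L = -39.294222 / 239 = -0.16441097
φ = arcsin(-0.16441097) = -9.463018°

-9.4630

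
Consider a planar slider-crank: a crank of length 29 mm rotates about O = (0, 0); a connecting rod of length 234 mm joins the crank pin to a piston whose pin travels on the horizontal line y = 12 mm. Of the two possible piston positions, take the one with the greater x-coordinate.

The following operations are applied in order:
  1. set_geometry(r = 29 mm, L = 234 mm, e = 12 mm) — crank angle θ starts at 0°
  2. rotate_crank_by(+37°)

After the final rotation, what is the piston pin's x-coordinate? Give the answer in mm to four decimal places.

257.0969

set_geometry: r = 29 mm, L = 234 mm, e = 12 mm; θ ← 0°
rotate_crank_by(+37°): θ ← 0° +37° = 37°
crank pin P = (r cos θ, r sin θ) = (23.160430, 17.452636)
h = r sin θ − e = 17.452636 − 12 = 5.452636
x = r cos θ + √(L² − h²) = 23.160430 + √(54756.0 − 29.7312) = 23.160430 + 233.936463 = 257.096893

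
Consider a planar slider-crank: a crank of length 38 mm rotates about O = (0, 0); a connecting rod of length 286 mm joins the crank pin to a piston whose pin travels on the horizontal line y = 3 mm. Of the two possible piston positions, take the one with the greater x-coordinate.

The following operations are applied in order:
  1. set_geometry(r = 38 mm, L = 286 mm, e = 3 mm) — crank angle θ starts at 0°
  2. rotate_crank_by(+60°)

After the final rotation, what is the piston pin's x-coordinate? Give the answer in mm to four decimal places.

303.4318

set_geometry: r = 38 mm, L = 286 mm, e = 3 mm; θ ← 0°
rotate_crank_by(+60°): θ ← 0° +60° = 60°
crank pin P = (r cos θ, r sin θ) = (19.000000, 32.908965)
h = r sin θ − e = 32.908965 − 3 = 29.908965
x = r cos θ + √(L² − h²) = 19.000000 + √(81796.0 − 894.5462) = 19.000000 + 284.431809 = 303.431809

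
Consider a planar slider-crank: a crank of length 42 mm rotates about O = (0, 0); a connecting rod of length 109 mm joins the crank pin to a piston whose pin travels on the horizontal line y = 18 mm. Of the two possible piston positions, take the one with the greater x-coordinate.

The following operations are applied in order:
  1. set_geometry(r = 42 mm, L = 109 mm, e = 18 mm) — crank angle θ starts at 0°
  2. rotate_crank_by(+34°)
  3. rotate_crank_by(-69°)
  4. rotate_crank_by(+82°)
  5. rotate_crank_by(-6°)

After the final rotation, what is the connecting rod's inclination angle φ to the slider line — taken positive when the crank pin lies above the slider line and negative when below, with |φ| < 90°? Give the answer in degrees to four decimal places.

5.0288

set_geometry: r = 42 mm, L = 109 mm, e = 18 mm; θ ← 0°
rotate_crank_by(+34°): θ ← 0° +34° = 34°
rotate_crank_by(-69°): θ ← 34° -69° = -35°
rotate_crank_by(+82°): θ ← -35° +82° = 47°
rotate_crank_by(-6°): θ ← 47° -6° = 41°
crank pin P = (r cos θ, r sin θ) = (31.697802, 27.554479)
h = r sin θ − e = 27.554479 − 18 = 9.554479
sin φ = h / L = 9.554479 / 109 = 0.08765577
φ = arcsin(0.08765577) = 5.028760°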